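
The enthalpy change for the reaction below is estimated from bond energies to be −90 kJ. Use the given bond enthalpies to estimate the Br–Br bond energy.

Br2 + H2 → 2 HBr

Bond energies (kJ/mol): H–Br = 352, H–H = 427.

D(Br–Br) ≈ 187 kJ/mol

Let D be the Br–Br bond energy.
Σ(broken) = 1×D + 1×427 = 427 + D
Σ(formed) = 2×352 = 704
ΔH = Σ(broken) − Σ(formed) = (427 + D) − (704) = −277 + D
Setting this equal to −90 kJ gives D = 187 kJ/mol.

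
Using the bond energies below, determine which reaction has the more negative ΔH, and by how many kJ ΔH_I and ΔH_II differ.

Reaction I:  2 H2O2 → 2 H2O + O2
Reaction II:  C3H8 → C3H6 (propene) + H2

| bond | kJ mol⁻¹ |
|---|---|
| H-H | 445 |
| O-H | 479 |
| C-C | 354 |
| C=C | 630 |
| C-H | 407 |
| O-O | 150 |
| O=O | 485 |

Reaction I:
  Bonds broken (reactants):
    O-H: 4 × 479 = 1916
    O-O: 2 × 150 = 300
    Σ(broken) = 2216 kJ
  Bonds formed (products):
    O-H: 4 × 479 = 1916
    O=O: 1 × 485 = 485
    Σ(formed) = 2401 kJ
  ΔH_I = 2216 − 2401 = −185 kJ
Reaction II:
  Bonds broken (reactants):
    C-C: 2 × 354 = 708
    C-H: 8 × 407 = 3256
    Σ(broken) = 3964 kJ
  Bonds formed (products):
    C-C: 1 × 354 = 354
    C-H: 6 × 407 = 2442
    C=C: 1 × 630 = 630
    H-H: 1 × 445 = 445
    Σ(formed) = 3871 kJ
  ΔH_II = 3964 − 3871 = +93 kJ
ΔH_I − ΔH_II = −278 kJ, so reaction I has the more negative ΔH; |ΔH_I − ΔH_II| = 278 kJ.

Reaction I, by 278 kJ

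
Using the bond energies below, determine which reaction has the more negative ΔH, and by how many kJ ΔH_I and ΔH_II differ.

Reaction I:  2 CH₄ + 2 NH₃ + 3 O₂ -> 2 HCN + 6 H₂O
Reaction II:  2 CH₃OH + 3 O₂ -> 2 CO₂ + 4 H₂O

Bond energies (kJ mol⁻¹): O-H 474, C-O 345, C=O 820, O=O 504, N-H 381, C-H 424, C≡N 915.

Reaction II, by 202 kJ

Reaction I:
  Bonds broken (reactants):
    C-H: 8 × 424 = 3392
    N-H: 6 × 381 = 2286
    O=O: 3 × 504 = 1512
    Σ(broken) = 7190 kJ
  Bonds formed (products):
    C≡N: 2 × 915 = 1830
    C-H: 2 × 424 = 848
    O-H: 12 × 474 = 5688
    Σ(formed) = 8366 kJ
  ΔH_I = 7190 − 8366 = −1176 kJ
Reaction II:
  Bonds broken (reactants):
    C-H: 6 × 424 = 2544
    C-O: 2 × 345 = 690
    O-H: 2 × 474 = 948
    O=O: 3 × 504 = 1512
    Σ(broken) = 5694 kJ
  Bonds formed (products):
    C=O: 4 × 820 = 3280
    O-H: 8 × 474 = 3792
    Σ(formed) = 7072 kJ
  ΔH_II = 5694 − 7072 = −1378 kJ
ΔH_I − ΔH_II = +202 kJ, so reaction II has the more negative ΔH; |ΔH_I − ΔH_II| = 202 kJ.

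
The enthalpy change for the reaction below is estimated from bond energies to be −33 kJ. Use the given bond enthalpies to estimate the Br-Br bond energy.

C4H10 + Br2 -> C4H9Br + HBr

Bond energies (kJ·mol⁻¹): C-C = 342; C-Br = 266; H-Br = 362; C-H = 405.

D(Br-Br) ≈ 190 kJ/mol

Let D be the Br-Br bond energy.
Σ(broken) = 1×D + 3×342 + 10×405 = 5076 + D
Σ(formed) = 1×266 + 3×342 + 9×405 + 1×362 = 5299
ΔH = Σ(broken) − Σ(formed) = (5076 + D) − (5299) = −223 + D
Setting this equal to −33 kJ gives D = 190 kJ/mol.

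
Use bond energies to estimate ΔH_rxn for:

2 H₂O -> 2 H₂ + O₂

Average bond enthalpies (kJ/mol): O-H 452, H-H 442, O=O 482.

ΔH ≈ +442 kJ

Bonds broken (reactants):
  O-H: 4 × 452 = 1808
  Σ(broken) = 1808 kJ
Bonds formed (products):
  H-H: 2 × 442 = 884
  O=O: 1 × 482 = 482
  Σ(formed) = 1366 kJ
ΔH = Σ(broken) − Σ(formed) = 1808 − 1366 = +442 kJ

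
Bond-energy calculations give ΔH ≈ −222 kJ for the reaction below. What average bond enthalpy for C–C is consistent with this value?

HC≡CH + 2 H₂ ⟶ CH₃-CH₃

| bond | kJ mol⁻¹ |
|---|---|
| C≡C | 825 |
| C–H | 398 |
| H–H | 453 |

D(C–C) ≈ 361 kJ/mol

Let D be the C–C bond energy.
Σ(broken) = 1×825 + 2×398 + 2×453 = 2527
Σ(formed) = 1×D + 6×398 = 2388 + D
ΔH = Σ(broken) − Σ(formed) = (2527) − (2388 + D) = +139 − D
Setting this equal to −222 kJ gives D = 361 kJ/mol.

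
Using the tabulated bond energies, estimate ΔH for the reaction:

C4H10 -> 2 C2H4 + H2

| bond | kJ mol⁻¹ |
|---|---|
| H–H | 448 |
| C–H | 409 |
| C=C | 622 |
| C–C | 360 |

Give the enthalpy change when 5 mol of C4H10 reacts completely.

Bonds broken (reactants):
  C–C: 3 × 360 = 1080
  C–H: 10 × 409 = 4090
  Σ(broken) = 5170 kJ
Bonds formed (products):
  C–H: 8 × 409 = 3272
  C=C: 2 × 622 = 1244
  H–H: 1 × 448 = 448
  Σ(formed) = 4964 kJ
ΔH = Σ(broken) − Σ(formed) = 5170 − 4964 = +206 kJ
For 5× the reaction as written: 5 × (+206) = +1030 kJ

ΔH = +1030 kJ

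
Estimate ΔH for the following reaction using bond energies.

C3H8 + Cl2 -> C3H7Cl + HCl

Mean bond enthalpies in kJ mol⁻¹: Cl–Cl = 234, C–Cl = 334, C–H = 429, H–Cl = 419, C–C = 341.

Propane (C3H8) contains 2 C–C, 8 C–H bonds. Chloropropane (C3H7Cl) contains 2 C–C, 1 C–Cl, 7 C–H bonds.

Bonds broken (reactants):
  C–C: 2 × 341 = 682
  C–H: 8 × 429 = 3432
  Cl–Cl: 1 × 234 = 234
  Σ(broken) = 4348 kJ
Bonds formed (products):
  C–C: 2 × 341 = 682
  C–Cl: 1 × 334 = 334
  C–H: 7 × 429 = 3003
  H–Cl: 1 × 419 = 419
  Σ(formed) = 4438 kJ
ΔH = Σ(broken) − Σ(formed) = 4348 − 4438 = −90 kJ

ΔH ≈ −90 kJ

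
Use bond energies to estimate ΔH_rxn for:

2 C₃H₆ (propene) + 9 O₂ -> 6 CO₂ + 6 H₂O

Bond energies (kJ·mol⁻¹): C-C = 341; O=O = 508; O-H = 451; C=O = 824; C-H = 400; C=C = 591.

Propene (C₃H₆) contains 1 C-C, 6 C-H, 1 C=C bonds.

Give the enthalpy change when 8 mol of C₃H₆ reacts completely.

ΔH = −16256 kJ

Bonds broken (reactants):
  C-C: 2 × 341 = 682
  C-H: 12 × 400 = 4800
  C=C: 2 × 591 = 1182
  O=O: 9 × 508 = 4572
  Σ(broken) = 11236 kJ
Bonds formed (products):
  C=O: 12 × 824 = 9888
  O-H: 12 × 451 = 5412
  Σ(formed) = 15300 kJ
ΔH = Σ(broken) − Σ(formed) = 11236 − 15300 = −4064 kJ
For 4× the reaction as written: 4 × (−4064) = −16256 kJ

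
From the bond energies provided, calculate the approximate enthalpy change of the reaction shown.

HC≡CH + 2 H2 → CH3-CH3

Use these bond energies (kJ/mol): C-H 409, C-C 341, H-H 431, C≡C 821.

Bonds broken (reactants):
  C≡C: 1 × 821 = 821
  C-H: 2 × 409 = 818
  H-H: 2 × 431 = 862
  Σ(broken) = 2501 kJ
Bonds formed (products):
  C-C: 1 × 341 = 341
  C-H: 6 × 409 = 2454
  Σ(formed) = 2795 kJ
ΔH = Σ(broken) − Σ(formed) = 2501 − 2795 = −294 kJ

ΔH ≈ −294 kJ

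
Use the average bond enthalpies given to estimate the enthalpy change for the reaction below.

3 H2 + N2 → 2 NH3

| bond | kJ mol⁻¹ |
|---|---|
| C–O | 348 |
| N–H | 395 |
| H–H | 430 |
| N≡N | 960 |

Bonds broken (reactants):
  H–H: 3 × 430 = 1290
  N≡N: 1 × 960 = 960
  Σ(broken) = 2250 kJ
Bonds formed (products):
  N–H: 6 × 395 = 2370
  Σ(formed) = 2370 kJ
ΔH = Σ(broken) − Σ(formed) = 2250 − 2370 = −120 kJ

ΔH ≈ −120 kJ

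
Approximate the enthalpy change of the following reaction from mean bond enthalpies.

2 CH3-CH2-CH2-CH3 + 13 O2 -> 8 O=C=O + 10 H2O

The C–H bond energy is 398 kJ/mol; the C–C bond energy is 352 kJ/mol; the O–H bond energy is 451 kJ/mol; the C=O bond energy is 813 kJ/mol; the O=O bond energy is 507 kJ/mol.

ΔH ≈ −5365 kJ

Bonds broken (reactants):
  C–C: 6 × 352 = 2112
  C–H: 20 × 398 = 7960
  O=O: 13 × 507 = 6591
  Σ(broken) = 16663 kJ
Bonds formed (products):
  C=O: 16 × 813 = 13008
  O–H: 20 × 451 = 9020
  Σ(formed) = 22028 kJ
ΔH = Σ(broken) − Σ(formed) = 16663 − 22028 = −5365 kJ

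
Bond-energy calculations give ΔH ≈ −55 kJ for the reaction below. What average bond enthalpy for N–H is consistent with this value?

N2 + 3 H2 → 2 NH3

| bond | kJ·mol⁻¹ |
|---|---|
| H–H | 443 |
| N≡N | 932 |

Let D be the N–H bond energy.
Σ(broken) = 3×443 + 1×932 = 2261
Σ(formed) = 6×D = 6D
ΔH = Σ(broken) − Σ(formed) = (2261) − (6D) = +2261 − 6D
Setting this equal to −55 kJ gives 6D = 2316, so D = 386 kJ/mol.

D(N–H) ≈ 386 kJ/mol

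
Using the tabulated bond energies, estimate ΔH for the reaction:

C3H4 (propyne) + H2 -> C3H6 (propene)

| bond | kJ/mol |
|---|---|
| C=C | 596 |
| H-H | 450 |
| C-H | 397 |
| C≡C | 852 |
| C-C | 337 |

Bonds broken (reactants):
  C≡C: 1 × 852 = 852
  C-C: 1 × 337 = 337
  C-H: 4 × 397 = 1588
  H-H: 1 × 450 = 450
  Σ(broken) = 3227 kJ
Bonds formed (products):
  C-C: 1 × 337 = 337
  C-H: 6 × 397 = 2382
  C=C: 1 × 596 = 596
  Σ(formed) = 3315 kJ
ΔH = Σ(broken) − Σ(formed) = 3227 − 3315 = −88 kJ

ΔH ≈ −88 kJ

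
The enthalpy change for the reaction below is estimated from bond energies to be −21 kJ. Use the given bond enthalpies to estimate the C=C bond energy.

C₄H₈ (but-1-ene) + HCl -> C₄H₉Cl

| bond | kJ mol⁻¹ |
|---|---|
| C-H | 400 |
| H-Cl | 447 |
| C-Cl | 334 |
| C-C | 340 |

D(C=C) ≈ 606 kJ/mol

Let D be the C=C bond energy.
Σ(broken) = 2×340 + 8×400 + 1×D + 1×447 = 4327 + D
Σ(formed) = 3×340 + 1×334 + 9×400 = 4954
ΔH = Σ(broken) − Σ(formed) = (4327 + D) − (4954) = −627 + D
Setting this equal to −21 kJ gives D = 606 kJ/mol.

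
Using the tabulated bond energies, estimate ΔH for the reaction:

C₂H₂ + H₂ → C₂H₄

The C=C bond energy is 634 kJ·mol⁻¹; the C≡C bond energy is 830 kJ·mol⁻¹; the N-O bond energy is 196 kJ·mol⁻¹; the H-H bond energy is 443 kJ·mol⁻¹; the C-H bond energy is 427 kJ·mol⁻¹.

ΔH ≈ −215 kJ

Bonds broken (reactants):
  C≡C: 1 × 830 = 830
  C-H: 2 × 427 = 854
  H-H: 1 × 443 = 443
  Σ(broken) = 2127 kJ
Bonds formed (products):
  C-H: 4 × 427 = 1708
  C=C: 1 × 634 = 634
  Σ(formed) = 2342 kJ
ΔH = Σ(broken) − Σ(formed) = 2127 − 2342 = −215 kJ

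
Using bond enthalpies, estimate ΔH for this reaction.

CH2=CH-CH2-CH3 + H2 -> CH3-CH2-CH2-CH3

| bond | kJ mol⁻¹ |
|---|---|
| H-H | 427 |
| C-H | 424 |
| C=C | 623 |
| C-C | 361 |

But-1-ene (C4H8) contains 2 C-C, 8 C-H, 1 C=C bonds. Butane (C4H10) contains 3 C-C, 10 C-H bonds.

Bonds broken (reactants):
  C-C: 2 × 361 = 722
  C-H: 8 × 424 = 3392
  C=C: 1 × 623 = 623
  H-H: 1 × 427 = 427
  Σ(broken) = 5164 kJ
Bonds formed (products):
  C-C: 3 × 361 = 1083
  C-H: 10 × 424 = 4240
  Σ(formed) = 5323 kJ
ΔH = Σ(broken) − Σ(formed) = 5164 − 5323 = −159 kJ

ΔH ≈ −159 kJ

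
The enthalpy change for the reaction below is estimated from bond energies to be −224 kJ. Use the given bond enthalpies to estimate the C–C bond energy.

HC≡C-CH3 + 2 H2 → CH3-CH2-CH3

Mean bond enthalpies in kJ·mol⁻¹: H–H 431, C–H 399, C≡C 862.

D(C–C) ≈ 352 kJ/mol

Let D be the C–C bond energy.
Σ(broken) = 1×862 + 1×D + 4×399 + 2×431 = 3320 + D
Σ(formed) = 2×D + 8×399 = 3192 + 2D
ΔH = Σ(broken) − Σ(formed) = (3320 + D) − (3192 + 2D) = +128 − D
Setting this equal to −224 kJ gives D = 352 kJ/mol.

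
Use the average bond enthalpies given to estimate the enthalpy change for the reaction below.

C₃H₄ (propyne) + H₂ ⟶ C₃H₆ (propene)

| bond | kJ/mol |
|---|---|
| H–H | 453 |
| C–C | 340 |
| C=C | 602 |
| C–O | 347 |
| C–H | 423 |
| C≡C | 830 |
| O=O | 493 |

ΔH ≈ −165 kJ

Bonds broken (reactants):
  C≡C: 1 × 830 = 830
  C–C: 1 × 340 = 340
  C–H: 4 × 423 = 1692
  H–H: 1 × 453 = 453
  Σ(broken) = 3315 kJ
Bonds formed (products):
  C–C: 1 × 340 = 340
  C–H: 6 × 423 = 2538
  C=C: 1 × 602 = 602
  Σ(formed) = 3480 kJ
ΔH = Σ(broken) − Σ(formed) = 3315 − 3480 = −165 kJ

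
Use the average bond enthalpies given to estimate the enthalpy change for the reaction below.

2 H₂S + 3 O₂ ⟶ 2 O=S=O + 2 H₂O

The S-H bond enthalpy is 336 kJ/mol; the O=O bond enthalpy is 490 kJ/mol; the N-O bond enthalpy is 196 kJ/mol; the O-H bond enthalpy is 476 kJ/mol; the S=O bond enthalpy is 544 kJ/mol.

ΔH ≈ −1266 kJ

Bonds broken (reactants):
  O=O: 3 × 490 = 1470
  S-H: 4 × 336 = 1344
  Σ(broken) = 2814 kJ
Bonds formed (products):
  O-H: 4 × 476 = 1904
  S=O: 4 × 544 = 2176
  Σ(formed) = 4080 kJ
ΔH = Σ(broken) − Σ(formed) = 2814 − 4080 = −1266 kJ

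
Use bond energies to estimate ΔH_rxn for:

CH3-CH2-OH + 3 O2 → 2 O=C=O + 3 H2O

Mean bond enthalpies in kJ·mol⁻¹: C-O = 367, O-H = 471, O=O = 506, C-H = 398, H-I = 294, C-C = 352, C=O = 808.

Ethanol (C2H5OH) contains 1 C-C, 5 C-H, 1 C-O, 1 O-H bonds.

ΔH ≈ −1360 kJ

Bonds broken (reactants):
  C-C: 1 × 352 = 352
  C-H: 5 × 398 = 1990
  C-O: 1 × 367 = 367
  O-H: 1 × 471 = 471
  O=O: 3 × 506 = 1518
  Σ(broken) = 4698 kJ
Bonds formed (products):
  C=O: 4 × 808 = 3232
  O-H: 6 × 471 = 2826
  Σ(formed) = 6058 kJ
ΔH = Σ(broken) − Σ(formed) = 4698 − 6058 = −1360 kJ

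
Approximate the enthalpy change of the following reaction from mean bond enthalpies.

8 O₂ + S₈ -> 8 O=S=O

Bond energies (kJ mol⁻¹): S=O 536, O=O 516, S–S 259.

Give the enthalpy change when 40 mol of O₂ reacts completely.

Bonds broken (reactants):
  O=O: 8 × 516 = 4128
  S–S: 8 × 259 = 2072
  Σ(broken) = 6200 kJ
Bonds formed (products):
  S=O: 16 × 536 = 8576
  Σ(formed) = 8576 kJ
ΔH = Σ(broken) − Σ(formed) = 6200 − 8576 = −2376 kJ
For 5× the reaction as written: 5 × (−2376) = −11880 kJ

ΔH = −11880 kJ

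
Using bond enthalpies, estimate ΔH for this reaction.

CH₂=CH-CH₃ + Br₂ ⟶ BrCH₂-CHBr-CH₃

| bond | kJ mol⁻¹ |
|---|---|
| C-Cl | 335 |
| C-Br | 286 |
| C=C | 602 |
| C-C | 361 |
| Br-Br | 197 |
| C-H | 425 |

Bonds broken (reactants):
  Br-Br: 1 × 197 = 197
  C-C: 1 × 361 = 361
  C-H: 6 × 425 = 2550
  C=C: 1 × 602 = 602
  Σ(broken) = 3710 kJ
Bonds formed (products):
  C-Br: 2 × 286 = 572
  C-C: 2 × 361 = 722
  C-H: 6 × 425 = 2550
  Σ(formed) = 3844 kJ
ΔH = Σ(broken) − Σ(formed) = 3710 − 3844 = −134 kJ

ΔH ≈ −134 kJ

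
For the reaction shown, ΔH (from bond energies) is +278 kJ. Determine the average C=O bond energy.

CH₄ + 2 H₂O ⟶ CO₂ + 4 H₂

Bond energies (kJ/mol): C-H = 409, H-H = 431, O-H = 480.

Let D be the C=O bond energy.
Σ(broken) = 4×409 + 4×480 = 3556
Σ(formed) = 2×D + 4×431 = 1724 + 2D
ΔH = Σ(broken) − Σ(formed) = (3556) − (1724 + 2D) = +1832 − 2D
Setting this equal to +278 kJ gives 2D = 1554, so D = 777 kJ/mol.

D(C=O) ≈ 777 kJ/mol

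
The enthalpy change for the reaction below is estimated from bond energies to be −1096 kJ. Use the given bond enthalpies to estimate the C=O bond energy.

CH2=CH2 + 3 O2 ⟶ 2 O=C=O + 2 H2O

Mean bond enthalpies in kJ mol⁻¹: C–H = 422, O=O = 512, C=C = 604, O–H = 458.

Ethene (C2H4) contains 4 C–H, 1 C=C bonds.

Let D be the C=O bond energy.
Σ(broken) = 4×422 + 1×604 + 3×512 = 3828
Σ(formed) = 4×D + 4×458 = 1832 + 4D
ΔH = Σ(broken) − Σ(formed) = (3828) − (1832 + 4D) = +1996 − 4D
Setting this equal to −1096 kJ gives 4D = 3092, so D = 773 kJ/mol.

D(C=O) ≈ 773 kJ/mol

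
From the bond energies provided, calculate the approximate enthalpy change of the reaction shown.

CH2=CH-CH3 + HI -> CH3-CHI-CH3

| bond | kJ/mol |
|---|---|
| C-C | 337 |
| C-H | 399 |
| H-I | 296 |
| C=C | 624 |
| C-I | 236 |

Bonds broken (reactants):
  C-C: 1 × 337 = 337
  C-H: 6 × 399 = 2394
  C=C: 1 × 624 = 624
  H-I: 1 × 296 = 296
  Σ(broken) = 3651 kJ
Bonds formed (products):
  C-C: 2 × 337 = 674
  C-H: 7 × 399 = 2793
  C-I: 1 × 236 = 236
  Σ(formed) = 3703 kJ
ΔH = Σ(broken) − Σ(formed) = 3651 − 3703 = −52 kJ

ΔH ≈ −52 kJ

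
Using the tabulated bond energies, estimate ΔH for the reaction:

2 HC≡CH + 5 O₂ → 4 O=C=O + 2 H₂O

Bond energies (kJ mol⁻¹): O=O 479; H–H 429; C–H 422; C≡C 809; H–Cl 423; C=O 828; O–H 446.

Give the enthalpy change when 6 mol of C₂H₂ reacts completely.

Bonds broken (reactants):
  C≡C: 2 × 809 = 1618
  C–H: 4 × 422 = 1688
  O=O: 5 × 479 = 2395
  Σ(broken) = 5701 kJ
Bonds formed (products):
  C=O: 8 × 828 = 6624
  O–H: 4 × 446 = 1784
  Σ(formed) = 8408 kJ
ΔH = Σ(broken) − Σ(formed) = 5701 − 8408 = −2707 kJ
For 3× the reaction as written: 3 × (−2707) = −8121 kJ

ΔH = −8121 kJ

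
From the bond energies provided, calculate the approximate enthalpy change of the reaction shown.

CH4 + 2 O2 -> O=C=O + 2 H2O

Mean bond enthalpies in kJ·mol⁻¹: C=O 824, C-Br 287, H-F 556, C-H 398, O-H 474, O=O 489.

Bonds broken (reactants):
  C-H: 4 × 398 = 1592
  O=O: 2 × 489 = 978
  Σ(broken) = 2570 kJ
Bonds formed (products):
  C=O: 2 × 824 = 1648
  O-H: 4 × 474 = 1896
  Σ(formed) = 3544 kJ
ΔH = Σ(broken) − Σ(formed) = 2570 − 3544 = −974 kJ

ΔH ≈ −974 kJ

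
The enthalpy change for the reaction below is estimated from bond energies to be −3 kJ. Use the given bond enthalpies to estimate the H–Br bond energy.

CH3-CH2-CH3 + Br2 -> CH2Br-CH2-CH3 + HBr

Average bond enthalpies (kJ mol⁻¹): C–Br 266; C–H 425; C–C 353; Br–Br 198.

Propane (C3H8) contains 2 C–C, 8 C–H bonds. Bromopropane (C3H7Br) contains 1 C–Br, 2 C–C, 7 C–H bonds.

Let D be the H–Br bond energy.
Σ(broken) = 1×198 + 2×353 + 8×425 = 4304
Σ(formed) = 1×266 + 2×353 + 7×425 + 1×D = 3947 + D
ΔH = Σ(broken) − Σ(formed) = (4304) − (3947 + D) = +357 − D
Setting this equal to −3 kJ gives D = 360 kJ/mol.

D(H–Br) ≈ 360 kJ/mol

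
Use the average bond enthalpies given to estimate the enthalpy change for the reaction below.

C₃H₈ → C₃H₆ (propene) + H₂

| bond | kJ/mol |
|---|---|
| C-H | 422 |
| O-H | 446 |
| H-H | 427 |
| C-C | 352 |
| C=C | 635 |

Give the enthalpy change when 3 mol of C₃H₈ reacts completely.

Bonds broken (reactants):
  C-C: 2 × 352 = 704
  C-H: 8 × 422 = 3376
  Σ(broken) = 4080 kJ
Bonds formed (products):
  C-C: 1 × 352 = 352
  C-H: 6 × 422 = 2532
  C=C: 1 × 635 = 635
  H-H: 1 × 427 = 427
  Σ(formed) = 3946 kJ
ΔH = Σ(broken) − Σ(formed) = 4080 − 3946 = +134 kJ
For 3× the reaction as written: 3 × (+134) = +402 kJ

ΔH = +402 kJ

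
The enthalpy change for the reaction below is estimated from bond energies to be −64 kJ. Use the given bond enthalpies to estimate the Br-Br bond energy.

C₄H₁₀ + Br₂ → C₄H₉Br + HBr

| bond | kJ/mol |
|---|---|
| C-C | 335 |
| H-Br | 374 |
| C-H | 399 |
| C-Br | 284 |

Let D be the Br-Br bond energy.
Σ(broken) = 1×D + 3×335 + 10×399 = 4995 + D
Σ(formed) = 1×284 + 3×335 + 9×399 + 1×374 = 5254
ΔH = Σ(broken) − Σ(formed) = (4995 + D) − (5254) = −259 + D
Setting this equal to −64 kJ gives D = 195 kJ/mol.

D(Br-Br) ≈ 195 kJ/mol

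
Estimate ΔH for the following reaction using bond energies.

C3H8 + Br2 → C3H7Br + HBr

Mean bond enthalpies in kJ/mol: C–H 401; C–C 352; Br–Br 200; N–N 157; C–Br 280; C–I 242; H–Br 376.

Bonds broken (reactants):
  Br–Br: 1 × 200 = 200
  C–C: 2 × 352 = 704
  C–H: 8 × 401 = 3208
  Σ(broken) = 4112 kJ
Bonds formed (products):
  C–Br: 1 × 280 = 280
  C–C: 2 × 352 = 704
  C–H: 7 × 401 = 2807
  H–Br: 1 × 376 = 376
  Σ(formed) = 4167 kJ
ΔH = Σ(broken) − Σ(formed) = 4112 − 4167 = −55 kJ

ΔH ≈ −55 kJ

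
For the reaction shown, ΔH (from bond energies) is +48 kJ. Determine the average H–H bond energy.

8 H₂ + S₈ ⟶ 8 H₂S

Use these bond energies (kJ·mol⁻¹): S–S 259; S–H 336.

Let D be the H–H bond energy.
Σ(broken) = 8×D + 8×259 = 2072 + 8D
Σ(formed) = 16×336 = 5376
ΔH = Σ(broken) − Σ(formed) = (2072 + 8D) − (5376) = −3304 + 8D
Setting this equal to +48 kJ gives 8D = 3352, so D = 419 kJ/mol.

D(H–H) ≈ 419 kJ/mol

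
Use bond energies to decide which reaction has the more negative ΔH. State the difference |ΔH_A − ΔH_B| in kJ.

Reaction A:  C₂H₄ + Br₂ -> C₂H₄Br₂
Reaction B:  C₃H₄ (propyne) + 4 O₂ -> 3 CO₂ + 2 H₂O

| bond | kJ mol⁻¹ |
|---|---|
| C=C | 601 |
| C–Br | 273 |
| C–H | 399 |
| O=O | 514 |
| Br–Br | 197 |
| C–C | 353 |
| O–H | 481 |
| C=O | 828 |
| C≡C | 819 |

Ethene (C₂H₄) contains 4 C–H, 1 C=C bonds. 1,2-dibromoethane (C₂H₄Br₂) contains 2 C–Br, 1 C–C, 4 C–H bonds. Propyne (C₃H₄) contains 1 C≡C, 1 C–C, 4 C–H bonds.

Reaction B, by 1967 kJ

Reaction A:
  Bonds broken (reactants):
    Br–Br: 1 × 197 = 197
    C–H: 4 × 399 = 1596
    C=C: 1 × 601 = 601
    Σ(broken) = 2394 kJ
  Bonds formed (products):
    C–Br: 2 × 273 = 546
    C–C: 1 × 353 = 353
    C–H: 4 × 399 = 1596
    Σ(formed) = 2495 kJ
  ΔH_A = 2394 − 2495 = −101 kJ
Reaction B:
  Bonds broken (reactants):
    C≡C: 1 × 819 = 819
    C–C: 1 × 353 = 353
    C–H: 4 × 399 = 1596
    O=O: 4 × 514 = 2056
    Σ(broken) = 4824 kJ
  Bonds formed (products):
    C=O: 6 × 828 = 4968
    O–H: 4 × 481 = 1924
    Σ(formed) = 6892 kJ
  ΔH_B = 4824 − 6892 = −2068 kJ
ΔH_A − ΔH_B = +1967 kJ, so reaction B has the more negative ΔH; |ΔH_A − ΔH_B| = 1967 kJ.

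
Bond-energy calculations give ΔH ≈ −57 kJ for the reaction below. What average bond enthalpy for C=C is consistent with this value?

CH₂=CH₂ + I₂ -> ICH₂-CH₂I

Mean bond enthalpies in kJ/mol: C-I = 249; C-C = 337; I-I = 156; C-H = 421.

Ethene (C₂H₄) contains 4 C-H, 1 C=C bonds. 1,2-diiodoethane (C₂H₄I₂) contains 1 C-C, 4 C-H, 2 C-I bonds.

Let D be the C=C bond energy.
Σ(broken) = 4×421 + 1×D + 1×156 = 1840 + D
Σ(formed) = 1×337 + 4×421 + 2×249 = 2519
ΔH = Σ(broken) − Σ(formed) = (1840 + D) − (2519) = −679 + D
Setting this equal to −57 kJ gives D = 622 kJ/mol.

D(C=C) ≈ 622 kJ/mol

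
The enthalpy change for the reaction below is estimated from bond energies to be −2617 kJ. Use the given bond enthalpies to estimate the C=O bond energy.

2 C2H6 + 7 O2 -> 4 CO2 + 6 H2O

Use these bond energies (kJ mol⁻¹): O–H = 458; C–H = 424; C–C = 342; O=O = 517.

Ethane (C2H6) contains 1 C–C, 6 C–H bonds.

Let D be the C=O bond energy.
Σ(broken) = 2×342 + 12×424 + 7×517 = 9391
Σ(formed) = 8×D + 12×458 = 5496 + 8D
ΔH = Σ(broken) − Σ(formed) = (9391) − (5496 + 8D) = +3895 − 8D
Setting this equal to −2617 kJ gives 8D = 6512, so D = 814 kJ/mol.

D(C=O) ≈ 814 kJ/mol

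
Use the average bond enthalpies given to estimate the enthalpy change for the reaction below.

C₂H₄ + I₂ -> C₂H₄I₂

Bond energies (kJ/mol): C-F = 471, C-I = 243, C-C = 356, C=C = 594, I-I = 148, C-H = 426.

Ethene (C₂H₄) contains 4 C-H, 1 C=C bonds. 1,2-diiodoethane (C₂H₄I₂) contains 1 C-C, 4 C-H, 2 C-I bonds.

ΔH ≈ −100 kJ

Bonds broken (reactants):
  C-H: 4 × 426 = 1704
  C=C: 1 × 594 = 594
  I-I: 1 × 148 = 148
  Σ(broken) = 2446 kJ
Bonds formed (products):
  C-C: 1 × 356 = 356
  C-H: 4 × 426 = 1704
  C-I: 2 × 243 = 486
  Σ(formed) = 2546 kJ
ΔH = Σ(broken) − Σ(formed) = 2446 − 2546 = −100 kJ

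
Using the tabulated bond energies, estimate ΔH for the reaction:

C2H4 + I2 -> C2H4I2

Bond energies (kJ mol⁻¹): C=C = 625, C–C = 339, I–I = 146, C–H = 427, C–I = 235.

ΔH ≈ −38 kJ

Bonds broken (reactants):
  C–H: 4 × 427 = 1708
  C=C: 1 × 625 = 625
  I–I: 1 × 146 = 146
  Σ(broken) = 2479 kJ
Bonds formed (products):
  C–C: 1 × 339 = 339
  C–H: 4 × 427 = 1708
  C–I: 2 × 235 = 470
  Σ(formed) = 2517 kJ
ΔH = Σ(broken) − Σ(formed) = 2479 − 2517 = −38 kJ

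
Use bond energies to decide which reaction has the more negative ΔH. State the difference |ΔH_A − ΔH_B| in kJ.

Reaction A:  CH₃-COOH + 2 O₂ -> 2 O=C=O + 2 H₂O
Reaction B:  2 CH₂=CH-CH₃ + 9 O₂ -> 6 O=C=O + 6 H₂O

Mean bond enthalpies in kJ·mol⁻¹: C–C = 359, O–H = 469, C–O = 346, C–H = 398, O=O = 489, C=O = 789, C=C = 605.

Reaction A:
  Bonds broken (reactants):
    C–C: 1 × 359 = 359
    C–H: 3 × 398 = 1194
    C–O: 1 × 346 = 346
    C=O: 1 × 789 = 789
    O–H: 1 × 469 = 469
    O=O: 2 × 489 = 978
    Σ(broken) = 4135 kJ
  Bonds formed (products):
    C=O: 4 × 789 = 3156
    O–H: 4 × 469 = 1876
    Σ(formed) = 5032 kJ
  ΔH_A = 4135 − 5032 = −897 kJ
Reaction B:
  Bonds broken (reactants):
    C–C: 2 × 359 = 718
    C–H: 12 × 398 = 4776
    C=C: 2 × 605 = 1210
    O=O: 9 × 489 = 4401
    Σ(broken) = 11105 kJ
  Bonds formed (products):
    C=O: 12 × 789 = 9468
    O–H: 12 × 469 = 5628
    Σ(formed) = 15096 kJ
  ΔH_B = 11105 − 15096 = −3991 kJ
ΔH_A − ΔH_B = +3094 kJ, so reaction B has the more negative ΔH; |ΔH_A − ΔH_B| = 3094 kJ.

Reaction B, by 3094 kJ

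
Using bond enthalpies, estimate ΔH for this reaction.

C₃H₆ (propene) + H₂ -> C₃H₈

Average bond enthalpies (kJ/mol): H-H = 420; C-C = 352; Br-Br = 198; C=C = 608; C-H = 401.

ΔH ≈ −126 kJ

Bonds broken (reactants):
  C-C: 1 × 352 = 352
  C-H: 6 × 401 = 2406
  C=C: 1 × 608 = 608
  H-H: 1 × 420 = 420
  Σ(broken) = 3786 kJ
Bonds formed (products):
  C-C: 2 × 352 = 704
  C-H: 8 × 401 = 3208
  Σ(formed) = 3912 kJ
ΔH = Σ(broken) − Σ(formed) = 3786 − 3912 = −126 kJ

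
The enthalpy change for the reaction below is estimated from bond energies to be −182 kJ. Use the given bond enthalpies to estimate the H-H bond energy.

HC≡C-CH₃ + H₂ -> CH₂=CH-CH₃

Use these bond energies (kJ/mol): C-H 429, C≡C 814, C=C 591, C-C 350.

Let D be the H-H bond energy.
Σ(broken) = 1×814 + 1×350 + 4×429 + 1×D = 2880 + D
Σ(formed) = 1×350 + 6×429 + 1×591 = 3515
ΔH = Σ(broken) − Σ(formed) = (2880 + D) − (3515) = −635 + D
Setting this equal to −182 kJ gives D = 453 kJ/mol.

D(H-H) ≈ 453 kJ/mol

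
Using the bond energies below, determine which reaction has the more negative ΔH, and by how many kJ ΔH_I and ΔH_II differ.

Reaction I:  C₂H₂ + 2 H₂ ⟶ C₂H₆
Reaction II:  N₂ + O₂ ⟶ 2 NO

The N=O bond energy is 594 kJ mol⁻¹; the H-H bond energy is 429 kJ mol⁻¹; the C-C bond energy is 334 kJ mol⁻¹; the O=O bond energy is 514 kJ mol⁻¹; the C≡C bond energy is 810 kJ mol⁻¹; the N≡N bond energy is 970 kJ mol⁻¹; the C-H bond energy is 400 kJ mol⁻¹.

Reaction I:
  Bonds broken (reactants):
    C≡C: 1 × 810 = 810
    C-H: 2 × 400 = 800
    H-H: 2 × 429 = 858
    Σ(broken) = 2468 kJ
  Bonds formed (products):
    C-C: 1 × 334 = 334
    C-H: 6 × 400 = 2400
    Σ(formed) = 2734 kJ
  ΔH_I = 2468 − 2734 = −266 kJ
Reaction II:
  Bonds broken (reactants):
    N≡N: 1 × 970 = 970
    O=O: 1 × 514 = 514
    Σ(broken) = 1484 kJ
  Bonds formed (products):
    N=O: 2 × 594 = 1188
    Σ(formed) = 1188 kJ
  ΔH_II = 1484 − 1188 = +296 kJ
ΔH_I − ΔH_II = −562 kJ, so reaction I has the more negative ΔH; |ΔH_I − ΔH_II| = 562 kJ.

Reaction I, by 562 kJ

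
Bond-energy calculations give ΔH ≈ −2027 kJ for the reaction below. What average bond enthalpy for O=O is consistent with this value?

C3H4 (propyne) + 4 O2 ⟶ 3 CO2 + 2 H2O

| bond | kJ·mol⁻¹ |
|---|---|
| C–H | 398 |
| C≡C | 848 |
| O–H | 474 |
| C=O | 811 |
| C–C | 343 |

Let D be the O=O bond energy.
Σ(broken) = 1×848 + 1×343 + 4×398 + 4×D = 2783 + 4D
Σ(formed) = 6×811 + 4×474 = 6762
ΔH = Σ(broken) − Σ(formed) = (2783 + 4D) − (6762) = −3979 + 4D
Setting this equal to −2027 kJ gives 4D = 1952, so D = 488 kJ/mol.

D(O=O) ≈ 488 kJ/mol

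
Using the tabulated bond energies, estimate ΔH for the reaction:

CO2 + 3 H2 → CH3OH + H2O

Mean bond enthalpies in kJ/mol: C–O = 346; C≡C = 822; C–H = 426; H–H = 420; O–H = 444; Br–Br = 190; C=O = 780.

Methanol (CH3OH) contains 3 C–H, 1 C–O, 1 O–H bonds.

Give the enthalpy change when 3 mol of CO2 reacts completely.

ΔH = −408 kJ

Bonds broken (reactants):
  C=O: 2 × 780 = 1560
  H–H: 3 × 420 = 1260
  Σ(broken) = 2820 kJ
Bonds formed (products):
  C–H: 3 × 426 = 1278
  C–O: 1 × 346 = 346
  O–H: 3 × 444 = 1332
  Σ(formed) = 2956 kJ
ΔH = Σ(broken) − Σ(formed) = 2820 − 2956 = −136 kJ
For 3× the reaction as written: 3 × (−136) = −408 kJ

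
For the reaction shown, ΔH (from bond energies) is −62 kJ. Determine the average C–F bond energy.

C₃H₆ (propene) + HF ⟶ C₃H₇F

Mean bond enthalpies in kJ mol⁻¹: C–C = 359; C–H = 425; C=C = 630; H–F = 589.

Let D be the C–F bond energy.
Σ(broken) = 1×359 + 6×425 + 1×630 + 1×589 = 4128
Σ(formed) = 2×359 + 1×D + 7×425 = 3693 + D
ΔH = Σ(broken) − Σ(formed) = (4128) − (3693 + D) = +435 − D
Setting this equal to −62 kJ gives D = 497 kJ/mol.

D(C–F) ≈ 497 kJ/mol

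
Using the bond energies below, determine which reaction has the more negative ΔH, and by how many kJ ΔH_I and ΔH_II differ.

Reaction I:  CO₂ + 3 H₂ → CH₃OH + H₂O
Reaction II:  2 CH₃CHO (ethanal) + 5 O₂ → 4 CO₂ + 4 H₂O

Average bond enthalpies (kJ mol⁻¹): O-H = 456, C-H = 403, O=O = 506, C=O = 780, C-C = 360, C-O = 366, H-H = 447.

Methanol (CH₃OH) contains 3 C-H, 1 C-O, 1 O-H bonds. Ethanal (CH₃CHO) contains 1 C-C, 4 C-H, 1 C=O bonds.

Reaction II, by 1812 kJ

Reaction I:
  Bonds broken (reactants):
    C=O: 2 × 780 = 1560
    H-H: 3 × 447 = 1341
    Σ(broken) = 2901 kJ
  Bonds formed (products):
    C-H: 3 × 403 = 1209
    C-O: 1 × 366 = 366
    O-H: 3 × 456 = 1368
    Σ(formed) = 2943 kJ
  ΔH_I = 2901 − 2943 = −42 kJ
Reaction II:
  Bonds broken (reactants):
    C-C: 2 × 360 = 720
    C-H: 8 × 403 = 3224
    C=O: 2 × 780 = 1560
    O=O: 5 × 506 = 2530
    Σ(broken) = 8034 kJ
  Bonds formed (products):
    C=O: 8 × 780 = 6240
    O-H: 8 × 456 = 3648
    Σ(formed) = 9888 kJ
  ΔH_II = 8034 − 9888 = −1854 kJ
ΔH_I − ΔH_II = +1812 kJ, so reaction II has the more negative ΔH; |ΔH_I − ΔH_II| = 1812 kJ.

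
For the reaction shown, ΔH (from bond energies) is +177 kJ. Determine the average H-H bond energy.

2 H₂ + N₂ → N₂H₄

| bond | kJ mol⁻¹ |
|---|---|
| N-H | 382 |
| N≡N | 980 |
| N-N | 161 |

D(H-H) ≈ 443 kJ/mol

Let D be the H-H bond energy.
Σ(broken) = 2×D + 1×980 = 980 + 2D
Σ(formed) = 4×382 + 1×161 = 1689
ΔH = Σ(broken) − Σ(formed) = (980 + 2D) − (1689) = −709 + 2D
Setting this equal to +177 kJ gives 2D = 886, so D = 443 kJ/mol.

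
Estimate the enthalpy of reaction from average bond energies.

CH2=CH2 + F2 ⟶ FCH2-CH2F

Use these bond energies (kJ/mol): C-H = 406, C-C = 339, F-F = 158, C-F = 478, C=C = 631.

Bonds broken (reactants):
  C-H: 4 × 406 = 1624
  C=C: 1 × 631 = 631
  F-F: 1 × 158 = 158
  Σ(broken) = 2413 kJ
Bonds formed (products):
  C-C: 1 × 339 = 339
  C-F: 2 × 478 = 956
  C-H: 4 × 406 = 1624
  Σ(formed) = 2919 kJ
ΔH = Σ(broken) − Σ(formed) = 2413 − 2919 = −506 kJ

ΔH ≈ −506 kJ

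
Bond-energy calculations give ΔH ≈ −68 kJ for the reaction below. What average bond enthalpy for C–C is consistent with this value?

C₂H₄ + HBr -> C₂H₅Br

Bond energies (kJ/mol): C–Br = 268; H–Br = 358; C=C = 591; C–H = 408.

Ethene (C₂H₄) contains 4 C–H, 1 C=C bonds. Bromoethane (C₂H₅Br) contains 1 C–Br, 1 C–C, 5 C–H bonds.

D(C–C) ≈ 341 kJ/mol

Let D be the C–C bond energy.
Σ(broken) = 4×408 + 1×591 + 1×358 = 2581
Σ(formed) = 1×268 + 1×D + 5×408 = 2308 + D
ΔH = Σ(broken) − Σ(formed) = (2581) − (2308 + D) = +273 − D
Setting this equal to −68 kJ gives D = 341 kJ/mol.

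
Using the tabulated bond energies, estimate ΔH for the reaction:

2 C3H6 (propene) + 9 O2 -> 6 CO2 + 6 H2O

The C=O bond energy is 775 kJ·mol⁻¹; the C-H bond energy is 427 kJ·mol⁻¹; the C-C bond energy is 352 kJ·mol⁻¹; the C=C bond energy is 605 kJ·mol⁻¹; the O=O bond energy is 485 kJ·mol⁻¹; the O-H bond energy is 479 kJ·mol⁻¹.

Bonds broken (reactants):
  C-C: 2 × 352 = 704
  C-H: 12 × 427 = 5124
  C=C: 2 × 605 = 1210
  O=O: 9 × 485 = 4365
  Σ(broken) = 11403 kJ
Bonds formed (products):
  C=O: 12 × 775 = 9300
  O-H: 12 × 479 = 5748
  Σ(formed) = 15048 kJ
ΔH = Σ(broken) − Σ(formed) = 11403 − 15048 = −3645 kJ

ΔH ≈ −3645 kJ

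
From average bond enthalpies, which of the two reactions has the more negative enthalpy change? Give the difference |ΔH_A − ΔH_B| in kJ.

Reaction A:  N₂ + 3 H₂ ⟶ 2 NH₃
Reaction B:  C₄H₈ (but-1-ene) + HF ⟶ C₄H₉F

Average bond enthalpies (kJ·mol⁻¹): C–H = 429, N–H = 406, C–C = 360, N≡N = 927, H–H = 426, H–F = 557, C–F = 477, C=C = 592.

Reaction A, by 114 kJ

Reaction A:
  Bonds broken (reactants):
    H–H: 3 × 426 = 1278
    N≡N: 1 × 927 = 927
    Σ(broken) = 2205 kJ
  Bonds formed (products):
    N–H: 6 × 406 = 2436
    Σ(formed) = 2436 kJ
  ΔH_A = 2205 − 2436 = −231 kJ
Reaction B:
  Bonds broken (reactants):
    C–C: 2 × 360 = 720
    C–H: 8 × 429 = 3432
    C=C: 1 × 592 = 592
    H–F: 1 × 557 = 557
    Σ(broken) = 5301 kJ
  Bonds formed (products):
    C–C: 3 × 360 = 1080
    C–F: 1 × 477 = 477
    C–H: 9 × 429 = 3861
    Σ(formed) = 5418 kJ
  ΔH_B = 5301 − 5418 = −117 kJ
ΔH_A − ΔH_B = −114 kJ, so reaction A has the more negative ΔH; |ΔH_A − ΔH_B| = 114 kJ.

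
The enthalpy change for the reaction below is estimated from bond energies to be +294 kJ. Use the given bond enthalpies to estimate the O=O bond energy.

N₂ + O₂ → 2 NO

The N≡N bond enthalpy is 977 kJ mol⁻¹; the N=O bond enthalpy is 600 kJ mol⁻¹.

Let D be the O=O bond energy.
Σ(broken) = 1×977 + 1×D = 977 + D
Σ(formed) = 2×600 = 1200
ΔH = Σ(broken) − Σ(formed) = (977 + D) − (1200) = −223 + D
Setting this equal to +294 kJ gives D = 517 kJ/mol.

D(O=O) ≈ 517 kJ/mol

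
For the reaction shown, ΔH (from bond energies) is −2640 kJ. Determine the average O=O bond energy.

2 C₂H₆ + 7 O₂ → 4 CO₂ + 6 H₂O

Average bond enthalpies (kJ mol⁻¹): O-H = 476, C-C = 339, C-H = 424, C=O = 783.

Let D be the O=O bond energy.
Σ(broken) = 2×339 + 12×424 + 7×D = 5766 + 7D
Σ(formed) = 8×783 + 12×476 = 11976
ΔH = Σ(broken) − Σ(formed) = (5766 + 7D) − (11976) = −6210 + 7D
Setting this equal to −2640 kJ gives 7D = 3570, so D = 510 kJ/mol.

D(O=O) ≈ 510 kJ/mol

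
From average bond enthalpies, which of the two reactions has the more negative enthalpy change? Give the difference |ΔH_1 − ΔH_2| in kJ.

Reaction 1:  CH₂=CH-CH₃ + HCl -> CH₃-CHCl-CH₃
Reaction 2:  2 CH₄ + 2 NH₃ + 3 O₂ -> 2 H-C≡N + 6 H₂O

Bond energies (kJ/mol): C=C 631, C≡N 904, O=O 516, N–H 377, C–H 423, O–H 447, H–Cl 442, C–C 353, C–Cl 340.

Reaction 1:
  Bonds broken (reactants):
    C–C: 1 × 353 = 353
    C–H: 6 × 423 = 2538
    C=C: 1 × 631 = 631
    H–Cl: 1 × 442 = 442
    Σ(broken) = 3964 kJ
  Bonds formed (products):
    C–C: 2 × 353 = 706
    C–Cl: 1 × 340 = 340
    C–H: 7 × 423 = 2961
    Σ(formed) = 4007 kJ
  ΔH_1 = 3964 − 4007 = −43 kJ
Reaction 2:
  Bonds broken (reactants):
    C–H: 8 × 423 = 3384
    N–H: 6 × 377 = 2262
    O=O: 3 × 516 = 1548
    Σ(broken) = 7194 kJ
  Bonds formed (products):
    C≡N: 2 × 904 = 1808
    C–H: 2 × 423 = 846
    O–H: 12 × 447 = 5364
    Σ(formed) = 8018 kJ
  ΔH_2 = 7194 − 8018 = −824 kJ
ΔH_1 − ΔH_2 = +781 kJ, so reaction 2 has the more negative ΔH; |ΔH_1 − ΔH_2| = 781 kJ.

Reaction 2, by 781 kJ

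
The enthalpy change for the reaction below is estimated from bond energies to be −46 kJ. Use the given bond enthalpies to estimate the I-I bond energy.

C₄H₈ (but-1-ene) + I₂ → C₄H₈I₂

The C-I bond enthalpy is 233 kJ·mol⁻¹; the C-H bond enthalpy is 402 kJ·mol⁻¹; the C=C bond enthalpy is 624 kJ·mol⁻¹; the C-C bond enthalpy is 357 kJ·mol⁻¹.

Let D be the I-I bond energy.
Σ(broken) = 2×357 + 8×402 + 1×624 + 1×D = 4554 + D
Σ(formed) = 3×357 + 8×402 + 2×233 = 4753
ΔH = Σ(broken) − Σ(formed) = (4554 + D) − (4753) = −199 + D
Setting this equal to −46 kJ gives D = 153 kJ/mol.

D(I-I) ≈ 153 kJ/mol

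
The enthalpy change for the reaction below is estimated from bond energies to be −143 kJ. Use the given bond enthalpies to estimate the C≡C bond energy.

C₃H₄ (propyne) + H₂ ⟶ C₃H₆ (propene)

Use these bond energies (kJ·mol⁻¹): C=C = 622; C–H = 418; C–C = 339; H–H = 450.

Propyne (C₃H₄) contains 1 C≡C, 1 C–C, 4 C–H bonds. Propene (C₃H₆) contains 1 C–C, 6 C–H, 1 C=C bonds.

D(C≡C) ≈ 865 kJ/mol

Let D be the C≡C bond energy.
Σ(broken) = 1×D + 1×339 + 4×418 + 1×450 = 2461 + D
Σ(formed) = 1×339 + 6×418 + 1×622 = 3469
ΔH = Σ(broken) − Σ(formed) = (2461 + D) − (3469) = −1008 + D
Setting this equal to −143 kJ gives D = 865 kJ/mol.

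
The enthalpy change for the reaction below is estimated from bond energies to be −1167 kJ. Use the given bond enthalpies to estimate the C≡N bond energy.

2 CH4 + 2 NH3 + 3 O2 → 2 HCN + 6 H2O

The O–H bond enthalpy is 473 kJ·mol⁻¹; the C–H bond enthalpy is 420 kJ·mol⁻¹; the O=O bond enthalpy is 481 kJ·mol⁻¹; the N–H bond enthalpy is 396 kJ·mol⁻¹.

Let D be the C≡N bond energy.
Σ(broken) = 8×420 + 6×396 + 3×481 = 7179
Σ(formed) = 2×D + 2×420 + 12×473 = 6516 + 2D
ΔH = Σ(broken) − Σ(formed) = (7179) − (6516 + 2D) = +663 − 2D
Setting this equal to −1167 kJ gives 2D = 1830, so D = 915 kJ/mol.

D(C≡N) ≈ 915 kJ/mol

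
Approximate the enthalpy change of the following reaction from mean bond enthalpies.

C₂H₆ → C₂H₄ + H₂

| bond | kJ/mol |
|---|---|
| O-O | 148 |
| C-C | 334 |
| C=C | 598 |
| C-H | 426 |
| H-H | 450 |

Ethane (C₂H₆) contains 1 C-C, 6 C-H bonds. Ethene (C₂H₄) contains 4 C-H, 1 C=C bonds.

ΔH ≈ +138 kJ

Bonds broken (reactants):
  C-C: 1 × 334 = 334
  C-H: 6 × 426 = 2556
  Σ(broken) = 2890 kJ
Bonds formed (products):
  C-H: 4 × 426 = 1704
  C=C: 1 × 598 = 598
  H-H: 1 × 450 = 450
  Σ(formed) = 2752 kJ
ΔH = Σ(broken) − Σ(formed) = 2890 − 2752 = +138 kJ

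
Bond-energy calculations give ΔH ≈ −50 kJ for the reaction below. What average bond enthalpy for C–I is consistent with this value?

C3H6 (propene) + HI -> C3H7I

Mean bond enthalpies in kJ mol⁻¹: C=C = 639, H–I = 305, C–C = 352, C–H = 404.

Let D be the C–I bond energy.
Σ(broken) = 1×352 + 6×404 + 1×639 + 1×305 = 3720
Σ(formed) = 2×352 + 7×404 + 1×D = 3532 + D
ΔH = Σ(broken) − Σ(formed) = (3720) − (3532 + D) = +188 − D
Setting this equal to −50 kJ gives D = 238 kJ/mol.

D(C–I) ≈ 238 kJ/mol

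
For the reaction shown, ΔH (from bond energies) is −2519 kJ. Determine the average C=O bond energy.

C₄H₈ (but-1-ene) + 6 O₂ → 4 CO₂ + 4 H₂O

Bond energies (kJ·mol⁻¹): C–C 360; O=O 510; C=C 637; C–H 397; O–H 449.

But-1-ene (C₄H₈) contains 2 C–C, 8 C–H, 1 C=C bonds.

D(C=O) ≈ 815 kJ/mol

Let D be the C=O bond energy.
Σ(broken) = 2×360 + 8×397 + 1×637 + 6×510 = 7593
Σ(formed) = 8×D + 8×449 = 3592 + 8D
ΔH = Σ(broken) − Σ(formed) = (7593) − (3592 + 8D) = +4001 − 8D
Setting this equal to −2519 kJ gives 8D = 6520, so D = 815 kJ/mol.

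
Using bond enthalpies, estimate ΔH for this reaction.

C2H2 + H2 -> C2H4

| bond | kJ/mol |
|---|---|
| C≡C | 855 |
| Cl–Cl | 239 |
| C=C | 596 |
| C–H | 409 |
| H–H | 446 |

ΔH ≈ −113 kJ

Bonds broken (reactants):
  C≡C: 1 × 855 = 855
  C–H: 2 × 409 = 818
  H–H: 1 × 446 = 446
  Σ(broken) = 2119 kJ
Bonds formed (products):
  C–H: 4 × 409 = 1636
  C=C: 1 × 596 = 596
  Σ(formed) = 2232 kJ
ΔH = Σ(broken) − Σ(formed) = 2119 − 2232 = −113 kJ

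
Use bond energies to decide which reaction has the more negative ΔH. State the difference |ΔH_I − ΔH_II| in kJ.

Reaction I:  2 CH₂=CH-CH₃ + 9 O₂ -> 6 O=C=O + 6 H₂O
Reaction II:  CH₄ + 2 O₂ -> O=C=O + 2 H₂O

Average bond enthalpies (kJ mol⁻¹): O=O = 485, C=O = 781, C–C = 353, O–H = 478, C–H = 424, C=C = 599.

Reaction I, by 2943 kJ

Reaction I:
  Bonds broken (reactants):
    C–C: 2 × 353 = 706
    C–H: 12 × 424 = 5088
    C=C: 2 × 599 = 1198
    O=O: 9 × 485 = 4365
    Σ(broken) = 11357 kJ
  Bonds formed (products):
    C=O: 12 × 781 = 9372
    O–H: 12 × 478 = 5736
    Σ(formed) = 15108 kJ
  ΔH_I = 11357 − 15108 = −3751 kJ
Reaction II:
  Bonds broken (reactants):
    C–H: 4 × 424 = 1696
    O=O: 2 × 485 = 970
    Σ(broken) = 2666 kJ
  Bonds formed (products):
    C=O: 2 × 781 = 1562
    O–H: 4 × 478 = 1912
    Σ(formed) = 3474 kJ
  ΔH_II = 2666 − 3474 = −808 kJ
ΔH_I − ΔH_II = −2943 kJ, so reaction I has the more negative ΔH; |ΔH_I − ΔH_II| = 2943 kJ.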